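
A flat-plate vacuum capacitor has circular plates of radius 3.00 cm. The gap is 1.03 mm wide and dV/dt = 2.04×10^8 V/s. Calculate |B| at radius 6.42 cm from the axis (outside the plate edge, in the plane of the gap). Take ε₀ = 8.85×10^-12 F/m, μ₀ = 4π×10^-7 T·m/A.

dE/dt = (dV/dt)/d = 1.981×10^11 V/(m·s); I_d = ε₀(πR²)(dE/dt) = (8.85×10^-12)(2.827×10^-3)(1.981×10^11) = 4.956×10^-3 A.
With r > R the enclosed displacement current is the full I_d; B = μ₀ I_d / (2πr) = 1.54×10^-8 T.

1.54×10^-8 T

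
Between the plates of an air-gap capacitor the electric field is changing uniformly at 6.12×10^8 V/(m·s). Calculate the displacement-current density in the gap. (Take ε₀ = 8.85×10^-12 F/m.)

The displacement-current density is ε₀ ∂E/∂t = (8.85×10^-12)(6.12×10^8) = 5.42×10^-3 A/m².

5.42×10^-3 A/m²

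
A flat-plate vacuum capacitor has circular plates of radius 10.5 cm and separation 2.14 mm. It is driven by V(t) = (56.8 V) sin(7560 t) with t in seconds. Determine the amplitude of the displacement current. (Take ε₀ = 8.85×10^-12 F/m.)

C = ε₀A/d = (8.85×10^-12)(0.03464)/(2.14×10^-3) = 1.433×10^-10 F; ω = 7560 rad/s.
I_d = C dV/dt, so |I_d|_max = C V₀ ω = (1.433×10^-10)(56.8)(7560) = 6.15×10^-5 A.

6.15×10^-5 A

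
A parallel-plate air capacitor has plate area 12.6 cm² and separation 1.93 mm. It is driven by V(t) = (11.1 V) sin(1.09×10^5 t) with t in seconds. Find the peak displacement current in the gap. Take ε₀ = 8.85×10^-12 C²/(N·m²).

6.99×10^-6 A

The displacement current equals the conduction current C dV/dt, which peaks at C V₀ ω.
With C = ε₀A/d = (8.85×10^-12)(1.26×10^-3)/(1.93×10^-3) = 5.778×10^-12 F and ω = 1.09×10^5 rad/s, I_d,max = (5.778×10^-12)(11.1)(1.09×10^5) = 6.99×10^-6 A.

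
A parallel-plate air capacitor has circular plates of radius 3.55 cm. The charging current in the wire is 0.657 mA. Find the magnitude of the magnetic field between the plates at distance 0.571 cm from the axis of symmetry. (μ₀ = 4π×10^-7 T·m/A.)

5.95×10^-10 T

By continuity the displacement current in the gap matches the conduction current: I_d = 6.57×10^-4 A.
An Ampèrian loop of radius r encloses a fraction (r/R)² of I_d. Then B·2πr = μ₀ I_d (r/R)², giving B = μ₀ I_d r/(2πR²) = 5.95×10^-10 T.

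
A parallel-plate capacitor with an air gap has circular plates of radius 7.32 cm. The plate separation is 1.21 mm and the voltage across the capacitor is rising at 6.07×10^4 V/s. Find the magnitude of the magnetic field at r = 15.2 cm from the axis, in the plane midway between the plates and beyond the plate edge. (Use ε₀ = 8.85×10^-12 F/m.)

I_d = C dV/dt with C = ε₀πR²/d = 1.231×10^-10 F, so I_d = (1.231×10^-10)(6.07×10^4) = 7.472×10^-6 A.
Outside the plates the loop encloses all of I_d, so B·2πr = μ₀ I_d and B = 9.83×10^-12 T.

9.83×10^-12 T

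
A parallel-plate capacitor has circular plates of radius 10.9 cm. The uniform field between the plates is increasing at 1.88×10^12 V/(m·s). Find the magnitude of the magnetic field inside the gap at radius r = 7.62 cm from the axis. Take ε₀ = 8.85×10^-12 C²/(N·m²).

Through the whole plate area (πR² = 0.03733 m²), I_d = ε₀ πR² dE/dt = 0.6211 A.
∮B·dl = μ₀ I_d,enc with I_d,enc = I_d r²/R² = 0.3035 A; so B = μ₀ I_d,enc/(2πr) = 7.97×10^-7 T.

7.97×10^-7 T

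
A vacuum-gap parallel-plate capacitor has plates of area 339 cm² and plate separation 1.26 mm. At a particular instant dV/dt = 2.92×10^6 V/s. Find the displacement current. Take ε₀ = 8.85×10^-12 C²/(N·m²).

The field between the plates is E = V/d, so dE/dt = (2.92×10^6)/(1.26×10^-3 m) = 2.317×10^9 V/(m·s).
I_d = ε₀ A (dE/dt) = (8.85×10^-12)(0.0339)(2.317×10^9) = 6.95×10^-4 A.

6.95×10^-4 A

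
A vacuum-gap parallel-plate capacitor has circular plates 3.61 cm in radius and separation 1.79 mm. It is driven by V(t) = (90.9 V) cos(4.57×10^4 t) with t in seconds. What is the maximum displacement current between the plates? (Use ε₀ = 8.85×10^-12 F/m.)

(dE/dt)_max = V₀ω/d = 2.321×10^9 V/(m·s); ω = 4.57×10^4 rad/s.
I_d,max = ε₀ A (dE/dt)_max = (8.85×10^-12)(4.094×10^-3)(2.321×10^9) = 8.41×10^-5 A.

8.41×10^-5 A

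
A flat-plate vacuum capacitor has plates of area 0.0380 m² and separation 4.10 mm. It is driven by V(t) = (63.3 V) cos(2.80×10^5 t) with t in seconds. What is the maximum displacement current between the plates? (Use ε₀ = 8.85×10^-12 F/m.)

1.45×10^-3 A

(dE/dt)_max = V₀ω/d = 4.323×10^9 V/(m·s); ω = 2.80×10^5 rad/s.
I_d,max = ε₀ A (dE/dt)_max = (8.85×10^-12)(0.0380)(4.323×10^9) = 1.45×10^-3 A.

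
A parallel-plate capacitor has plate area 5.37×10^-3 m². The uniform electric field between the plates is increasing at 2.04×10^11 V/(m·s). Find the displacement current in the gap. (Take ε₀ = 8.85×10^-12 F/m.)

9.69×10^-3 A

With a uniform field, Φ_E = EA, so I_d = ε₀ A dE/dt = 9.69×10^-3 A.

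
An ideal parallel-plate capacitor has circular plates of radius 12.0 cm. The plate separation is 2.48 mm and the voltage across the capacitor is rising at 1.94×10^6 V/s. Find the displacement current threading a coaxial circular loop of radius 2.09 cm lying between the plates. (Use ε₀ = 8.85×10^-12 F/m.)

9.50×10^-6 A

I_d = C dV/dt with C = ε₀πR²/d = 1.614×10^-10 F, so I_d = (1.614×10^-10)(1.94×10^6) = 3.131×10^-4 A.
Through an area πr² the displacement current is I_d·(πr²/πR²) = I_d (r/R)² = 9.50×10^-6 A.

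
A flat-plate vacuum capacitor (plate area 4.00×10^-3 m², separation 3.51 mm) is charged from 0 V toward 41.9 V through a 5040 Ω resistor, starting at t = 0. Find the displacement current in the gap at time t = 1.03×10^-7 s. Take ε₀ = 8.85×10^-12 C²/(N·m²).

1.10×10^-3 A

C = ε₀A/d = (8.85×10^-12)(4.00×10^-3)/(3.51×10^-3) = 1.009×10^-11 F, so τ = RC = 5.085×10^-8 s.
The conduction current is I(t) = (V₀/R) e^(−t/τ), and the displacement current between the plates equals it.
t/τ = 2.026; I_d = (41.9/5040) · e^(−2.026) = (8.313×10^-3)(0.1319) = 1.10×10^-3 A.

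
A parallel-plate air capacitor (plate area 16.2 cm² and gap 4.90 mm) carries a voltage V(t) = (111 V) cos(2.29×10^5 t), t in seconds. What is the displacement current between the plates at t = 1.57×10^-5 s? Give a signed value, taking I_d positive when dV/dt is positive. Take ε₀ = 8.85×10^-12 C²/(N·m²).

3.26×10^-5 A

C = ε₀A/d = (8.85×10^-12)(1.62×10^-3)/(4.90×10^-3) = 2.926×10^-12 F. dV/dt = V₀ω·−sin(ωt); at ωt = 3.5953 rad this factor is 0.4383.
I_d = C dV/dt = (2.926×10^-12)(111)(2.29×10^5)(0.4383) = 3.26×10^-5 A.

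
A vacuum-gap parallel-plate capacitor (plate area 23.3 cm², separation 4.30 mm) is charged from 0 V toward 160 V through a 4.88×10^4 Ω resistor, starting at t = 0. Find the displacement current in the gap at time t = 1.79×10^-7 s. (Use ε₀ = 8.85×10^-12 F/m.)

1.53×10^-3 A

C = ε₀A/d = (8.85×10^-12)(2.33×10^-3)/(4.30×10^-3) = 4.795×10^-12 F, so τ = RC = 2.340×10^-7 s.
The conduction current is I(t) = (V₀/R) e^(−t/τ), and the displacement current between the plates equals it.
t/τ = 0.7650; I_d = (160/4.88×10^4) · e^(−0.7650) = (3.279×10^-3)(0.4653) = 1.53×10^-3 A.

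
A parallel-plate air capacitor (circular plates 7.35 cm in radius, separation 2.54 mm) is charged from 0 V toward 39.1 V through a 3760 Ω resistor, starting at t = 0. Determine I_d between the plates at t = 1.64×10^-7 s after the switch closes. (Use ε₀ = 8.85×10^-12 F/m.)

With C = ε₀A/d = (8.85×10^-12)(0.01697)/(2.54×10^-3) = 5.913×10^-11 F, the time constant is τ = RC = 2.223×10^-7 s, so t/τ = 0.7377 and e^(−t/τ) = 0.4782.
I_d = I_cond = (V₀/R) e^(−t/τ) = (0.01040)(0.4782) = 4.97×10^-3 A.

4.97×10^-3 A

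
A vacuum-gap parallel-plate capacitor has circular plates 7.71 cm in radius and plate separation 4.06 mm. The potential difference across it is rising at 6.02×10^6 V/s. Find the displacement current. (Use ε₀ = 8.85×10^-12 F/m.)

C = ε₀A/d = (8.85×10^-12)(0.01867)/(4.06×10^-3) = 4.070×10^-11 F.
I_d = C dV/dt = (4.070×10^-11)(6.02×10^6) = 2.45×10^-4 A.

2.45×10^-4 A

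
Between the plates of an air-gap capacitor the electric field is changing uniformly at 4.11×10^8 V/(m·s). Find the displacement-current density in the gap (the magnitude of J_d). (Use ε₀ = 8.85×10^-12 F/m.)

J_d = ε₀ dE/dt = (8.85×10^-12)(4.11×10^8) = 3.64×10^-3 A/m².

3.64×10^-3 A/m²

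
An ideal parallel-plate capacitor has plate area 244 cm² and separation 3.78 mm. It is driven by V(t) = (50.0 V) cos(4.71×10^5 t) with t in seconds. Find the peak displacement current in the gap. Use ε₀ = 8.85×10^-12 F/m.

1.35×10^-3 A

The displacement current equals the conduction current C dV/dt, which peaks at C V₀ ω.
With C = ε₀A/d = (8.85×10^-12)(0.0244)/(3.78×10^-3) = 5.713×10^-11 F and ω = 4.71×10^5 rad/s, I_d,max = (5.713×10^-11)(50.0)(4.71×10^5) = 1.35×10^-3 A.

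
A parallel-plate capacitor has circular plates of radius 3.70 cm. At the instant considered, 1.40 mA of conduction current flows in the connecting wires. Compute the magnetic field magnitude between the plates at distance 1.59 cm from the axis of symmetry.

Between the plates the displacement current equals the wire current: I_d = 1.40 mA = 1.40×10^-3 A.
An Ampèrian loop of radius r encloses a fraction (r/R)² of I_d. Then B·2πr = μ₀ I_d (r/R)², giving B = μ₀ I_d r/(2πR²) = 3.25×10^-9 T.

3.25×10^-9 T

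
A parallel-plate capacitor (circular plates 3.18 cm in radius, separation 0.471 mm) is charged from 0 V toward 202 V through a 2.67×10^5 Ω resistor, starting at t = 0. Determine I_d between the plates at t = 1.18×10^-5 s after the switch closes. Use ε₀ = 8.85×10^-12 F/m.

3.61×10^-4 A

C = ε₀A/d = (8.85×10^-12)(3.177×10^-3)/(4.71×10^-4) = 5.970×10^-11 F and τ = RC = 1.594×10^-5 s. I_d in the gap equals the RC charging current.
I_d(t) = (V₀/R) e^(−t/τ) = 7.566×10^-4 · e^(−0.7403) = 3.61×10^-4 A.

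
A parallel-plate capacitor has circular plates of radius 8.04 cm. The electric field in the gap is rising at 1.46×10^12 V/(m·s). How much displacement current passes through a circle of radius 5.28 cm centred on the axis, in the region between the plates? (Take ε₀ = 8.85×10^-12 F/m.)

0.113 A

I_d = ε₀ dΦ_E/dt = ε₀ πR² (dE/dt) = (8.85×10^-12)(0.02031)(1.46×10^12) = 0.2624 A through the full plate area.
The field is uniform, so I_d,enc = I_d (r/R)² = (0.2624)(5.28/8.04)² = 0.113 A.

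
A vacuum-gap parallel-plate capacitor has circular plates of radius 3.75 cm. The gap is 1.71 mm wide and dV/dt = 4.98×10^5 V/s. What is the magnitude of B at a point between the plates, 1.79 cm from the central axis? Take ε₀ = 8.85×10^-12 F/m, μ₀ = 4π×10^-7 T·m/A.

With E = V/d, dE/dt = 2.912×10^8 V/(m·s) and πR² = 4.418×10^-3 m², giving I_d = ε₀ πR² dE/dt = 1.139×10^-5 A.
An Ampèrian loop of radius r encloses a fraction (r/R)² of I_d. Then B·2πr = μ₀ I_d (r/R)², giving B = μ₀ I_d r/(2πR²) = 2.90×10^-11 T.

2.90×10^-11 T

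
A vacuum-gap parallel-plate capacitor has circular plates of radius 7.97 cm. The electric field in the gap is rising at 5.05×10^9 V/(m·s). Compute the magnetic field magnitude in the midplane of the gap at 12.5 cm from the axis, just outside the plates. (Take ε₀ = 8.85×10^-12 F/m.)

I_d = ε₀ dΦ_E/dt = ε₀ πR² (dE/dt) = (8.85×10^-12)(0.01996)(5.05×10^9) = 8.921×10^-4 A through the full plate area.
Outside the plates the loop encloses all of I_d, so B·2πr = μ₀ I_d and B = 1.43×10^-9 T.

1.43×10^-9 T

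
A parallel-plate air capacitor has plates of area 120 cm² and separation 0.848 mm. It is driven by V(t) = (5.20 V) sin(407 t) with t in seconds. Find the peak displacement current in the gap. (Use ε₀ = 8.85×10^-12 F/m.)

(dE/dt)_max = V₀ω/d = 2.496×10^6 V/(m·s); ω = 407 rad/s.
I_d,max = ε₀ A (dE/dt)_max = (8.85×10^-12)(0.0120)(2.496×10^6) = 2.65×10^-7 A.

2.65×10^-7 A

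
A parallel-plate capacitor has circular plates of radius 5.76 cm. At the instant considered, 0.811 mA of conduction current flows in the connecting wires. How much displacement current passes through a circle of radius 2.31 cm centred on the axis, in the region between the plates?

1.30×10^-4 A

By continuity the displacement current in the gap matches the conduction current: I_d = 8.11×10^-4 A.
The field is uniform, so I_d,enc = I_d (r/R)² = (8.11×10^-4)(2.31/5.76)² = 1.30×10^-4 A.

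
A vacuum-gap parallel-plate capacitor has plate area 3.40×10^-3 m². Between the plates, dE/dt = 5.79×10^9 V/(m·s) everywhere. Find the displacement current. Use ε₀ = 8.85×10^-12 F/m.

I_d = ε₀ A (dE/dt) = (8.85×10^-12)(3.40×10^-3 m²)(5.79×10^9) = 1.74×10^-4 A.

1.74×10^-4 A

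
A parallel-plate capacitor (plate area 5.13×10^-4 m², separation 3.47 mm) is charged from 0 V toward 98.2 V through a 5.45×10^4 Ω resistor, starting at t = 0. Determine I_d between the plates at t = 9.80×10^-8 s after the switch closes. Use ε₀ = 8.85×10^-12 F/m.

4.56×10^-4 A

C = ε₀A/d = (8.85×10^-12)(5.13×10^-4)/(3.47×10^-3) = 1.308×10^-12 F and τ = RC = 7.129×10^-8 s. I_d in the gap equals the RC charging current.
I_d(t) = (V₀/R) e^(−t/τ) = 1.802×10^-3 · e^(−1.375) = 4.56×10^-4 A.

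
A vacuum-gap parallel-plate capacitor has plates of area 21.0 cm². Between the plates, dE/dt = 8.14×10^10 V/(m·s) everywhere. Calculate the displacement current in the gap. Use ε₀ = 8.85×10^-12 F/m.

With a uniform field, Φ_E = EA, so I_d = ε₀ A dE/dt = 1.51×10^-3 A.

1.51×10^-3 A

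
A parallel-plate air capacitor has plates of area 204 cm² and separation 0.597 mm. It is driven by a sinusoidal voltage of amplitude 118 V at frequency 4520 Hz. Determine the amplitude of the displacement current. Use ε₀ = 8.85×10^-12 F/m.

C = ε₀A/d = (8.85×10^-12)(0.0204)/(5.97×10^-4) = 3.024×10^-10 F; ω = 2πf = 2.840×10^4 rad/s.
I_d = C dV/dt, so |I_d|_max = C V₀ ω = (3.024×10^-10)(118)(2.840×10^4) = 1.01×10^-3 A.

1.01×10^-3 A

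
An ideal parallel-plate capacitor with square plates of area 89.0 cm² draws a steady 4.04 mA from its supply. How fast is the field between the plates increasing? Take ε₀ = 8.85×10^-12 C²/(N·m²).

5.13×10^10 V/(m·s)

Charge continuity gives I_d = I = 4.04×10^-3 A between the plates.
Since I_d = ε₀ A dE/dt, dE/dt = I_d/(ε₀A) = (4.04×10^-3)/((8.85×10^-12)(8.90×10^-3)) = 5.13×10^10 V/(m·s).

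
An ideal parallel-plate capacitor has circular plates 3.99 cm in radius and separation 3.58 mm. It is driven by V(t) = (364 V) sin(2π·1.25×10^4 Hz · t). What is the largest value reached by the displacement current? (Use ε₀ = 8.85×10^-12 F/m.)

3.53×10^-4 A

(dE/dt)_max = V₀ω/d = 7.986×10^9 V/(m·s); ω = 2πf = 7.854×10^4 rad/s.
I_d,max = ε₀ A (dE/dt)_max = (8.85×10^-12)(5.001×10^-3)(7.986×10^9) = 3.53×10^-4 A.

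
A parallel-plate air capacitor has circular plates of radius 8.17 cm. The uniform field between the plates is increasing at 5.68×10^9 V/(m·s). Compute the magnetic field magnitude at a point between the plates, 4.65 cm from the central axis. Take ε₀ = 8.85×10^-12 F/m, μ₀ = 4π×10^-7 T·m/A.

Total displacement current: I_d = ε₀(πR²)(dE/dt) = (8.85×10^-12)(0.02097)(5.68×10^9) = 1.054×10^-3 A.
For r < R the Ampère–Maxwell law gives B(2πr) = μ₀ I_d (r²/R²), so B = μ₀ I_d r/(2πR²) = (4π×10^-7)(1.054×10^-3)(0.0465)/(2π·0.0817²) = 1.47×10^-9 T.

1.47×10^-9 T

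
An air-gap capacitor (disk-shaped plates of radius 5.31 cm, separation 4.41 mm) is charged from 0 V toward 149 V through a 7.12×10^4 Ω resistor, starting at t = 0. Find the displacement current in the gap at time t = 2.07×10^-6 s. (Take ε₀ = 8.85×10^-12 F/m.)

4.08×10^-4 A

With C = ε₀A/d = (8.85×10^-12)(8.858×10^-3)/(4.41×10^-3) = 1.778×10^-11 F, the time constant is τ = RC = 1.266×10^-6 s, so t/τ = 1.635 and e^(−t/τ) = 0.1950.
I_d = I_cond = (V₀/R) e^(−t/τ) = (2.093×10^-3)(0.1950) = 4.08×10^-4 A.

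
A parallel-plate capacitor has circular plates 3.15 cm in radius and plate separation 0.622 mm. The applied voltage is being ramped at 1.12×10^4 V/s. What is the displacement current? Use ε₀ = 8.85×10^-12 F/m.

The field between the plates is E = V/d, so dE/dt = (1.12×10^4)/(6.22×10^-4 m) = 1.801×10^7 V/(m·s).
I_d = ε₀ A (dE/dt) = (8.85×10^-12)(3.117×10^-3)(1.801×10^7) = 4.97×10^-7 A.

4.97×10^-7 A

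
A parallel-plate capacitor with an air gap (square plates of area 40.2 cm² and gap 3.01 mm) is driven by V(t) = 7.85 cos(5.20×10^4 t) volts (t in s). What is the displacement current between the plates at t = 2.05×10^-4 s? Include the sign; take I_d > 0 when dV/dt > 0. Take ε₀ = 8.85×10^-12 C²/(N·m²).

4.56×10^-6 A

C = ε₀A/d = (8.85×10^-12)(4.02×10^-3)/(3.01×10^-3) = 1.182×10^-11 F. dV/dt = V₀ω·−sin(ωt); at ωt = 10.66 rad this factor is 0.9442.
I_d = C dV/dt = (1.182×10^-11)(7.85)(5.20×10^4)(0.9442) = 4.56×10^-6 A.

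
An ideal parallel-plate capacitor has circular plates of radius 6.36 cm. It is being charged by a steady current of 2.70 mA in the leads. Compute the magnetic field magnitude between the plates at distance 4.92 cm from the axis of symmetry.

Between the plates the displacement current equals the wire current: I_d = 2.70 mA = 2.70×10^-3 A.
An Ampèrian loop of radius r encloses a fraction (r/R)² of I_d. Then B·2πr = μ₀ I_d (r/R)², giving B = μ₀ I_d r/(2πR²) = 6.57×10^-9 T.

6.57×10^-9 T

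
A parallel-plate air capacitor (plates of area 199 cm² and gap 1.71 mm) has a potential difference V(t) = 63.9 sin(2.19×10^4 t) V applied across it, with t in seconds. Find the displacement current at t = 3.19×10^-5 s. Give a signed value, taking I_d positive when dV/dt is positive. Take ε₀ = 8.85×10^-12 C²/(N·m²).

C = ε₀A/d = (8.85×10^-12)(0.0199)/(1.71×10^-3) = 1.030×10^-10 F. dV/dt = V₀ω·cos(ωt); at ωt = 0.69861 rad this factor is 0.7657.
I_d = C dV/dt = (1.030×10^-10)(63.9)(2.19×10^4)(0.7657) = 1.10×10^-4 A.

1.10×10^-4 A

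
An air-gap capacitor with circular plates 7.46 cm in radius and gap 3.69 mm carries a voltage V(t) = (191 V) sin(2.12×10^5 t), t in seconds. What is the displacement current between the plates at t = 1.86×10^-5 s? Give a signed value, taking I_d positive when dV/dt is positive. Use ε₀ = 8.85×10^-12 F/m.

-1.18×10^-3 A

dE/dt = (V₀ω/d)·cos(ωt) with ωt = 3.9432 rad: (191)(2.12×10^5)(-0.6956)/(3.69×10^-3) = -7.633×10^9 V/(m·s).
I_d = ε₀ A dE/dt = (8.85×10^-12)(0.01748)(-7.633×10^9) = -1.18×10^-3 A.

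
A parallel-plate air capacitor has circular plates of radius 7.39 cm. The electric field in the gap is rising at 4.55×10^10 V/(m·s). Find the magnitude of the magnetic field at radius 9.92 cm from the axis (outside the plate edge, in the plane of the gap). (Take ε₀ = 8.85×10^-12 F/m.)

Through the whole plate area (πR² = 0.01716 m²), I_d = ε₀ πR² dE/dt = 6.910×10^-3 A.
Outside the plates the loop encloses all of I_d, so B·2πr = μ₀ I_d and B = 1.39×10^-8 T.

1.39×10^-8 T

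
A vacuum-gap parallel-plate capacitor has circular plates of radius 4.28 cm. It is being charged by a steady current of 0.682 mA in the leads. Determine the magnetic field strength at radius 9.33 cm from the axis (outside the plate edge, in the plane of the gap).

Between the plates the displacement current equals the wire current: I_d = 0.682 mA = 6.82×10^-4 A.
Outside the plates the loop encloses all of I_d, so B·2πr = μ₀ I_d and B = 1.46×10^-9 T.

1.46×10^-9 T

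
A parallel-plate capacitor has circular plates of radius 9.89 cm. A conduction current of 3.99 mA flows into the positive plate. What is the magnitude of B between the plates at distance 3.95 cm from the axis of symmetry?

3.22×10^-9 T

No conduction current crosses the gap, so I_d there equals the 3.99×10^-3 A in the leads.
For r < R the Ampère–Maxwell law gives B(2πr) = μ₀ I_d (r²/R²), so B = μ₀ I_d r/(2πR²) = (4π×10^-7)(3.99×10^-3)(0.0395)/(2π·0.0989²) = 3.22×10^-9 T.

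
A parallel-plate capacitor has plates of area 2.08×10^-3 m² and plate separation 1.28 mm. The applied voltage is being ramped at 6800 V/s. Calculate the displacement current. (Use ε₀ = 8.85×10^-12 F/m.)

9.78×10^-8 A

C = ε₀A/d = (8.85×10^-12)(2.08×10^-3)/(1.28×10^-3) = 1.438×10^-11 F.
I_d = C dV/dt = (1.438×10^-11)(6800) = 9.78×10^-8 A.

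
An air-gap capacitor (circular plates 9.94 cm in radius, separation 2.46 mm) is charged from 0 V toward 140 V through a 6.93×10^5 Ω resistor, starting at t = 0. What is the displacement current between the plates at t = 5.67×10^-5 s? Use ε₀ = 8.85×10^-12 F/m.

C = ε₀A/d = (8.85×10^-12)(0.03104)/(2.46×10^-3) = 1.117×10^-10 F, so τ = RC = 7.741×10^-5 s.
The conduction current is I(t) = (V₀/R) e^(−t/τ), and the displacement current between the plates equals it.
t/τ = 0.7325; I_d = (140/6.93×10^5) · e^(−0.7325) = (2.020×10^-4)(0.4807) = 9.71×10^-5 A.

9.71×10^-5 A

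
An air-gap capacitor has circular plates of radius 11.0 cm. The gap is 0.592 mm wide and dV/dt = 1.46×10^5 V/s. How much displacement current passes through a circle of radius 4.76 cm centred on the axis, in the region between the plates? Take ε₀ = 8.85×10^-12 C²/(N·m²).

With E = V/d, dE/dt = 2.466×10^8 V/(m·s) and πR² = 0.03801 m², giving I_d = ε₀ πR² dE/dt = 8.295×10^-5 A.
The field is uniform, so I_d,enc = I_d (r/R)² = (8.295×10^-5)(4.76/11.0)² = 1.55×10^-5 A.

1.55×10^-5 A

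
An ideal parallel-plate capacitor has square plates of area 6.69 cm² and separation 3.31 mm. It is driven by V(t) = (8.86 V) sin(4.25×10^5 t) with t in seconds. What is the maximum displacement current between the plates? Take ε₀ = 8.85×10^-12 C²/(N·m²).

C = ε₀A/d = (8.85×10^-12)(6.69×10^-4)/(3.31×10^-3) = 1.789×10^-12 F; ω = 4.25×10^5 rad/s.
I_d = C dV/dt, so |I_d|_max = C V₀ ω = (1.789×10^-12)(8.86)(4.25×10^5) = 6.74×10^-6 A.

6.74×10^-6 A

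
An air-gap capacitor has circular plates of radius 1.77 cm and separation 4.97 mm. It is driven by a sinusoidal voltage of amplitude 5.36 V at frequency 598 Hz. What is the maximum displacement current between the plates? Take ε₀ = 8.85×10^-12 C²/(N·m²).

C = ε₀A/d = (8.85×10^-12)(9.842×10^-4)/(4.97×10^-3) = 1.753×10^-12 F; ω = 2πf = 3757 rad/s.
I_d = C dV/dt, so |I_d|_max = C V₀ ω = (1.753×10^-12)(5.36)(3757) = 3.53×10^-8 A.

3.53×10^-8 A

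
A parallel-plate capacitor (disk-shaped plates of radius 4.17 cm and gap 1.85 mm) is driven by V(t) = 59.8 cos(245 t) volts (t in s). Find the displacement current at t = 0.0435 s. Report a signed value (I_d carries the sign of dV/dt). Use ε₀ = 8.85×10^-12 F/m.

3.61×10^-7 A

C = ε₀A/d = (8.85×10^-12)(5.463×10^-3)/(1.85×10^-3) = 2.613×10^-11 F. dV/dt = V₀ω·−sin(ωt); at ωt = 10.6575 rad this factor is 0.9434.
I_d = C dV/dt = (2.613×10^-11)(59.8)(245)(0.9434) = 3.61×10^-7 A.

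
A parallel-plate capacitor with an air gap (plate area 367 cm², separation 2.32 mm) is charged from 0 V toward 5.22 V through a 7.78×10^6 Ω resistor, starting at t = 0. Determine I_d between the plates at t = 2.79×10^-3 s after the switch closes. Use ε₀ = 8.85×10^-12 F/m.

C = ε₀A/d = (8.85×10^-12)(0.0367)/(2.32×10^-3) = 1.400×10^-10 F and τ = RC = 1.089×10^-3 s. I_d in the gap equals the RC charging current.
I_d(t) = (V₀/R) e^(−t/τ) = 6.710×10^-7 · e^(−2.562) = 5.18×10^-8 A.

5.18×10^-8 A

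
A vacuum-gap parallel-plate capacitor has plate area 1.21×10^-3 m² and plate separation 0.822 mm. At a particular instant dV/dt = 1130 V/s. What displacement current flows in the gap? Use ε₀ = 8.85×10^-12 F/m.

The displacement current equals the charging current C dV/dt. With C = ε₀A/d = (8.85×10^-12)(1.21×10^-3)/(8.22×10^-4) = 1.303×10^-11 F, I_d = (1.303×10^-11)(1130) = 1.47×10^-8 A.

1.47×10^-8 A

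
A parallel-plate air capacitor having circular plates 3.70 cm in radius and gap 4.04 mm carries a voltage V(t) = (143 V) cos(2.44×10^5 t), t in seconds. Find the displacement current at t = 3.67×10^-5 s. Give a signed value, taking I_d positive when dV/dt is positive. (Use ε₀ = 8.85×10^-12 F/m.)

C = ε₀A/d = (8.85×10^-12)(4.301×10^-3)/(4.04×10^-3) = 9.422×10^-12 F. dV/dt = V₀ω·−sin(ωt); at ωt = 8.9548 rad this factor is -0.4529.
I_d = C dV/dt = (9.422×10^-12)(143)(2.44×10^5)(-0.4529) = -1.49×10^-4 A.

-1.49×10^-4 A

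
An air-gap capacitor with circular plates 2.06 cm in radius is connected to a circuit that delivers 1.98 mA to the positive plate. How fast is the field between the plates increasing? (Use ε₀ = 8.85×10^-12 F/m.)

1.68×10^11 V/(m·s)

The displacement current between the plates equals the conduction current, I_d = 1.98 mA.
Then dE/dt = I_d/(ε₀A) = 1.68×10^11 V/(m·s).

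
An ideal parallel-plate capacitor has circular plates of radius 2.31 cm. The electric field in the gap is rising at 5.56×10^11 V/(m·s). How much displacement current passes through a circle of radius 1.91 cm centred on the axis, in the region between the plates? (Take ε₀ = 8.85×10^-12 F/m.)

5.64×10^-3 A

Total displacement current: I_d = ε₀(πR²)(dE/dt) = (8.85×10^-12)(1.676×10^-3)(5.56×10^11) = 8.247×10^-3 A.
Through an area πr² the displacement current is I_d·(πr²/πR²) = I_d (r/R)² = 5.64×10^-3 A.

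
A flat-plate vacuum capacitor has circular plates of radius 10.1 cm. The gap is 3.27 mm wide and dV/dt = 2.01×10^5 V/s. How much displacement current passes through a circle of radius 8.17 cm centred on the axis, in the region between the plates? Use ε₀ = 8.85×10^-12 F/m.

I_d = C dV/dt with C = ε₀πR²/d = 8.674×10^-11 F, so I_d = (8.674×10^-11)(2.01×10^5) = 1.743×10^-5 A.
Since J_d is uniform, the enclosed fraction is (r/R)² = 0.6543, giving I_d,enc = 1.14×10^-5 A.

1.14×10^-5 A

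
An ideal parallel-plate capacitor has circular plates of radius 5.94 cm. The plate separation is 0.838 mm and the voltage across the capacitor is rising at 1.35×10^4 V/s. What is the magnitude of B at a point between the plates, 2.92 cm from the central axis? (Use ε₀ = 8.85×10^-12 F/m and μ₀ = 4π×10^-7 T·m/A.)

2.62×10^-12 T

I_d = C dV/dt with C = ε₀πR²/d = 1.170×10^-10 F, so I_d = (1.170×10^-10)(1.35×10^4) = 1.580×10^-6 A.
∮B·dl = μ₀ I_d,enc with I_d,enc = I_d r²/R² = 3.818×10^-7 A; so B = μ₀ I_d,enc/(2πr) = 2.62×10^-12 T.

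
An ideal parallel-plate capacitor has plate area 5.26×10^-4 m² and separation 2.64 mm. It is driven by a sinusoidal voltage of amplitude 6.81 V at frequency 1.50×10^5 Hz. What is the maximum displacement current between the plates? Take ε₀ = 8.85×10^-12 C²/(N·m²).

C = ε₀A/d = (8.85×10^-12)(5.26×10^-4)/(2.64×10^-3) = 1.763×10^-12 F; ω = 2πf = 9.425×10^5 rad/s.
I_d = C dV/dt, so |I_d|_max = C V₀ ω = (1.763×10^-12)(6.81)(9.425×10^5) = 1.13×10^-5 A.

1.13×10^-5 A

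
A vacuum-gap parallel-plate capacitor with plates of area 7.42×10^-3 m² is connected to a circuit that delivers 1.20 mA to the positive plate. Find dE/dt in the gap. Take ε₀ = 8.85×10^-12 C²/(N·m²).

By continuity, I_d in the gap equals the 1.20 mA flowing in the wire.
Then dE/dt = I_d/(ε₀A) = 1.83×10^10 V/(m·s).

1.83×10^10 V/(m·s)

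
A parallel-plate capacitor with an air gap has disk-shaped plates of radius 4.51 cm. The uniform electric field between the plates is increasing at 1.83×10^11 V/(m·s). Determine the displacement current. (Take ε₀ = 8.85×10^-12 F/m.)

0.0103 A

The displacement current is ε₀ times dΦ_E/dt = ε₀ A dE/dt = (8.85×10^-12)(6.390×10^-3)(1.83×10^11) = 0.0103 A.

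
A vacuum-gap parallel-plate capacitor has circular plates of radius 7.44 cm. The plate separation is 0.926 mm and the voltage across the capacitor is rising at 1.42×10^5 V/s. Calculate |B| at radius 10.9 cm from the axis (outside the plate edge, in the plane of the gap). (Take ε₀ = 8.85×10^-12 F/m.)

4.33×10^-11 T

I_d = C dV/dt with C = ε₀πR²/d = 1.662×10^-10 F, so I_d = (1.662×10^-10)(1.42×10^5) = 2.360×10^-5 A.
Outside the plates the loop encloses all of I_d, so B·2πr = μ₀ I_d and B = 4.33×10^-11 T.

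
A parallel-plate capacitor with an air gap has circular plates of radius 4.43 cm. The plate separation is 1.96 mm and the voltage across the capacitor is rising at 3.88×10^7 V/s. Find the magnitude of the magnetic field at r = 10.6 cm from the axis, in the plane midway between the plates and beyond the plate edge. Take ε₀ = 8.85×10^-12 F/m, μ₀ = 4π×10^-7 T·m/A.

2.04×10^-9 T

I_d = C dV/dt with C = ε₀πR²/d = 2.784×10^-11 F, so I_d = (2.784×10^-11)(3.88×10^7) = 1.080×10^-3 A.
With r > R the enclosed displacement current is the full I_d; B = μ₀ I_d / (2πr) = 2.04×10^-9 T.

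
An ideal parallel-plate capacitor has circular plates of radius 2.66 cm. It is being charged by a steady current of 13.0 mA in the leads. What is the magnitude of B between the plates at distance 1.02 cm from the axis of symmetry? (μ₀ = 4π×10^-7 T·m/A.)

3.75×10^-8 T

Between the plates the displacement current equals the wire current: I_d = 13.0 mA = 0.0130 A.
An Ampèrian loop of radius r encloses a fraction (r/R)² of I_d. Then B·2πr = μ₀ I_d (r/R)², giving B = μ₀ I_d r/(2πR²) = 3.75×10^-8 T.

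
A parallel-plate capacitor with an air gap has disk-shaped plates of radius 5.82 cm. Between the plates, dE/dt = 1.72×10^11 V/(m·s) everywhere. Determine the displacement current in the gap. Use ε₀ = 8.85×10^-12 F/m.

0.0162 A

I_d = ε₀ A (dE/dt) = (8.85×10^-12)(0.01064 m²)(1.72×10^11) = 0.0162 A.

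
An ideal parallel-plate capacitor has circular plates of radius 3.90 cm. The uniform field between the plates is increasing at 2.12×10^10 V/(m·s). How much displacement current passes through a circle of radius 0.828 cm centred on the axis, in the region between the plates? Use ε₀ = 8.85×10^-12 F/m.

Through the whole plate area (πR² = 4.778×10^-3 m²), I_d = ε₀ πR² dE/dt = 8.964×10^-4 A.
The field is uniform, so I_d,enc = I_d (r/R)² = (8.964×10^-4)(0.828/3.90)² = 4.04×10^-5 A.

4.04×10^-5 A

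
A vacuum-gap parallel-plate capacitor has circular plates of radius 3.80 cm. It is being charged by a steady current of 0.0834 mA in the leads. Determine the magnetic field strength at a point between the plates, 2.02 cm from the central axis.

Between the plates the displacement current equals the wire current: I_d = 0.0834 mA = 8.34×10^-5 A.
∮B·dl = μ₀ I_d,enc with I_d,enc = I_d r²/R² = 2.357×10^-5 A; so B = μ₀ I_d,enc/(2πr) = 2.33×10^-10 T.

2.33×10^-10 T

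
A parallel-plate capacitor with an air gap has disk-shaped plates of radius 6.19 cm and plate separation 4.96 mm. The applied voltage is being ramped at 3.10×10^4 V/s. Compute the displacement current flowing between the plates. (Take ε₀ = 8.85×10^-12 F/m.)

The field between the plates is E = V/d, so dE/dt = (3.10×10^4)/(4.96×10^-3 m) = 6.250×10^6 V/(m·s).
I_d = ε₀ A (dE/dt) = (8.85×10^-12)(0.01204)(6.250×10^6) = 6.66×10^-7 A.

6.66×10^-7 A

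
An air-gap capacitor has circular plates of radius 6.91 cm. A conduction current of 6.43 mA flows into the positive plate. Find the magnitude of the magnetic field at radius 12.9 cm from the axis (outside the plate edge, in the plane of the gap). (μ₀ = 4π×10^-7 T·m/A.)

9.97×10^-9 T

No conduction current crosses the gap, so I_d there equals the 6.43×10^-3 A in the leads.
For r ≥ R the full I_d is enclosed: B = μ₀ I_d/(2πr) = (4π×10^-7)(6.43×10^-3)/(2π·0.129) = 9.97×10^-9 T.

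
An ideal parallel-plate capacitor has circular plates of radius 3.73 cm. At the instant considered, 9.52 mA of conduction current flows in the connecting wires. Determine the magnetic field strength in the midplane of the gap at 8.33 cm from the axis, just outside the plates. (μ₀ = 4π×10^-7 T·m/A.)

2.29×10^-8 T

No conduction current crosses the gap, so I_d there equals the 9.52×10^-3 A in the leads.
For r ≥ R the full I_d is enclosed: B = μ₀ I_d/(2πr) = (4π×10^-7)(9.52×10^-3)/(2π·0.0833) = 2.29×10^-8 T.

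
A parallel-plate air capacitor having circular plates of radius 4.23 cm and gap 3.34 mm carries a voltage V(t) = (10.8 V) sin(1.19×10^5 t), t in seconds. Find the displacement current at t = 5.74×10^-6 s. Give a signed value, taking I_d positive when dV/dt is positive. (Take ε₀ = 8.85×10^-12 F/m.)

C = ε₀A/d = (8.85×10^-12)(5.621×10^-3)/(3.34×10^-3) = 1.489×10^-11 F. dV/dt = V₀ω·cos(ωt); at ωt = 0.68306 rad this factor is 0.7756.
I_d = C dV/dt = (1.489×10^-11)(10.8)(1.19×10^5)(0.7756) = 1.48×10^-5 A.

1.48×10^-5 A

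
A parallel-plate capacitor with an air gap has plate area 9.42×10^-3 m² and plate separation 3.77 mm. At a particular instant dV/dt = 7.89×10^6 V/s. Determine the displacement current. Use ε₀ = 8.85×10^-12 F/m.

1.74×10^-4 A

E = V/d so dE/dt = (dV/dt)/d = 2.093×10^9 V/(m·s), and I_d = ε₀ A dE/dt = (8.85×10^-12)(9.42×10^-3)(2.093×10^9) = 1.74×10^-4 A.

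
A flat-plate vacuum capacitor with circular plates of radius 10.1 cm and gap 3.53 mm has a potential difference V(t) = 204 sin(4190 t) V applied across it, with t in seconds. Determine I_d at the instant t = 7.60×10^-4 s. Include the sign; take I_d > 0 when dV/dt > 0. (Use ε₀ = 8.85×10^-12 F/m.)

-6.86×10^-5 A

dV/dt = (204)(4190)·cos(3.1844) = -8.540×10^5 V/s.
I_d = C dV/dt with C = ε₀A/d = (8.85×10^-12)(0.03205)/(3.53×10^-3) = 8.035×10^-11 F, so I_d = (8.035×10^-11)(-8.540×10^5) = -6.86×10^-5 A.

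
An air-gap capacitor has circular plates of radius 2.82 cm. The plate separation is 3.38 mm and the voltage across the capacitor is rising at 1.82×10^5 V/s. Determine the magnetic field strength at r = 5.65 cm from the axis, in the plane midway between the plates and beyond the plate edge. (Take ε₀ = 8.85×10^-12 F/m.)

I_d = C dV/dt with C = ε₀πR²/d = 6.541×10^-12 F, so I_d = (6.541×10^-12)(1.82×10^5) = 1.190×10^-6 A.
For r ≥ R the full I_d is enclosed: B = μ₀ I_d/(2πr) = (4π×10^-7)(1.190×10^-6)/(2π·0.0565) = 4.21×10^-12 T.

4.21×10^-12 T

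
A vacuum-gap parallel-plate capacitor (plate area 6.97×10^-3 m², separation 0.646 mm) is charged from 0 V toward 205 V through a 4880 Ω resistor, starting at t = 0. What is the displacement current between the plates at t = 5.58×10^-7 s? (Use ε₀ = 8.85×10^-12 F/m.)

C = ε₀A/d = (8.85×10^-12)(6.97×10^-3)/(6.46×10^-4) = 9.549×10^-11 F, so τ = RC = 4.660×10^-7 s.
The conduction current is I(t) = (V₀/R) e^(−t/τ), and the displacement current between the plates equals it.
t/τ = 1.197; I_d = (205/4880) · e^(−1.197) = (0.04201)(0.3021) = 0.0127 A.

0.0127 A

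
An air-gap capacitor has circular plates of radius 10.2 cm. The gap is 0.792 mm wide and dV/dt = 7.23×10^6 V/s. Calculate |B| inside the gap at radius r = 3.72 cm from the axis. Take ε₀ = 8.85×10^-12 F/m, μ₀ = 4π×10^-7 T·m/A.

With E = V/d, dE/dt = 9.129×10^9 V/(m·s) and πR² = 0.03269 m², giving I_d = ε₀ πR² dE/dt = 2.641×10^-3 A.
∮B·dl = μ₀ I_d,enc with I_d,enc = I_d r²/R² = 3.513×10^-4 A; so B = μ₀ I_d,enc/(2πr) = 1.89×10^-9 T.

1.89×10^-9 T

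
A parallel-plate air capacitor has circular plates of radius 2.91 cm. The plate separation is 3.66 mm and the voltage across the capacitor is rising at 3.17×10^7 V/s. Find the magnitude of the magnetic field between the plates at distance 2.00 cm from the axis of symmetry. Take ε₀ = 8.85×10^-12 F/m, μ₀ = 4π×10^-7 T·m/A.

9.63×10^-10 T

dE/dt = (dV/dt)/d = 8.661×10^9 V/(m·s); I_d = ε₀(πR²)(dE/dt) = (8.85×10^-12)(2.660×10^-3)(8.661×10^9) = 2.039×10^-4 A.
For r < R the Ampère–Maxwell law gives B(2πr) = μ₀ I_d (r²/R²), so B = μ₀ I_d r/(2πR²) = (4π×10^-7)(2.039×10^-4)(0.0200)/(2π·0.0291²) = 9.63×10^-10 T.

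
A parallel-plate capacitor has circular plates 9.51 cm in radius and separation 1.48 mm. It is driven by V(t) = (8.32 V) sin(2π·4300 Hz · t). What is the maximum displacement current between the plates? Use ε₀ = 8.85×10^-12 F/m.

C = ε₀A/d = (8.85×10^-12)(0.02841)/(1.48×10^-3) = 1.699×10^-10 F; ω = 2πf = 2.702×10^4 rad/s.
I_d = C dV/dt, so |I_d|_max = C V₀ ω = (1.699×10^-10)(8.32)(2.702×10^4) = 3.82×10^-5 A.

3.82×10^-5 A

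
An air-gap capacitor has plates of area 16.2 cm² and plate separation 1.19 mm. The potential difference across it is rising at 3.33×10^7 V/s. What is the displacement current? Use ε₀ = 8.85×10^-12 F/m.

E = V/d so dE/dt = (dV/dt)/d = 2.798×10^10 V/(m·s), and I_d = ε₀ A dE/dt = (8.85×10^-12)(1.62×10^-3)(2.798×10^10) = 4.01×10^-4 A.

4.01×10^-4 A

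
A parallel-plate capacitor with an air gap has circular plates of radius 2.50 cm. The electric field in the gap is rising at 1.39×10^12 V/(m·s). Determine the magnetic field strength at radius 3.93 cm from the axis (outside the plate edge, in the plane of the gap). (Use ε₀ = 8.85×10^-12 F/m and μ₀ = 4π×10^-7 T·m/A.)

Total displacement current: I_d = ε₀(πR²)(dE/dt) = (8.85×10^-12)(1.963×10^-3)(1.39×10^12) = 0.02415 A.
With r > R the enclosed displacement current is the full I_d; B = μ₀ I_d / (2πr) = 1.23×10^-7 T.

1.23×10^-7 T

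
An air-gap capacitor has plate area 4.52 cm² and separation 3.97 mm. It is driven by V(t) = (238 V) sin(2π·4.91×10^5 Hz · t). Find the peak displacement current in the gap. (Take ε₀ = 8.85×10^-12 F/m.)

7.40×10^-4 A

The displacement current equals the conduction current C dV/dt, which peaks at C V₀ ω.
With C = ε₀A/d = (8.85×10^-12)(4.52×10^-4)/(3.97×10^-3) = 1.008×10^-12 F and ω = 2πf = 3.085×10^6 rad/s, I_d,max = (1.008×10^-12)(238)(3.085×10^6) = 7.40×10^-4 A.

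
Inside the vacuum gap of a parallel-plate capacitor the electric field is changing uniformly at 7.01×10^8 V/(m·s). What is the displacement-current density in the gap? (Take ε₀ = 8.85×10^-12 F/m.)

J_d = ε₀ dE/dt = (8.85×10^-12)(7.01×10^8) = 6.20×10^-3 A/m².

6.20×10^-3 A/m²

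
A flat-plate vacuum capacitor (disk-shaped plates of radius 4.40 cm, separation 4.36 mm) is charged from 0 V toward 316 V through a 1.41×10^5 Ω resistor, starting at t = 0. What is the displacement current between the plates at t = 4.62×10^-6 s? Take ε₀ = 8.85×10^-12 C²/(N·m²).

C = ε₀A/d = (8.85×10^-12)(6.082×10^-3)/(4.36×10^-3) = 1.235×10^-11 F and τ = RC = 1.741×10^-6 s. I_d in the gap equals the RC charging current.
I_d(t) = (V₀/R) e^(−t/τ) = 2.241×10^-3 · e^(−2.654) = 1.58×10^-4 A.

1.58×10^-4 A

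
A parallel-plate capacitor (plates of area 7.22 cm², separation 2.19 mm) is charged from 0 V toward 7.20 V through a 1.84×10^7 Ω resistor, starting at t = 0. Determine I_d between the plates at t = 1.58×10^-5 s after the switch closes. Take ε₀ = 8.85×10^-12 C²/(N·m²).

2.92×10^-7 A

C = ε₀A/d = (8.85×10^-12)(7.22×10^-4)/(2.19×10^-3) = 2.918×10^-12 F and τ = RC = 5.369×10^-5 s. I_d in the gap equals the RC charging current.
I_d(t) = (V₀/R) e^(−t/τ) = 3.913×10^-7 · e^(−0.2943) = 2.92×10^-7 A.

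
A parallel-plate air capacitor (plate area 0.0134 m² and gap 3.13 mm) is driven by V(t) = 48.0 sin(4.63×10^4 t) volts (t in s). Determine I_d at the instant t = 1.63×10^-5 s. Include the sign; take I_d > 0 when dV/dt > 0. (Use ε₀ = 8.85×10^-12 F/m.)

6.13×10^-5 A

dE/dt = (V₀ω/d)·cos(ωt) with ωt = 0.75469 rad: (48.0)(4.63×10^4)(0.7285)/(3.13×10^-3) = 5.173×10^8 V/(m·s).
I_d = ε₀ A dE/dt = (8.85×10^-12)(0.0134)(5.173×10^8) = 6.13×10^-5 A.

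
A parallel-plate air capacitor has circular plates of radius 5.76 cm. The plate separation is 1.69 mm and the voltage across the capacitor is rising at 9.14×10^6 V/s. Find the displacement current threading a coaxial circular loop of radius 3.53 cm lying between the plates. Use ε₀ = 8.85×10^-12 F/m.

1.87×10^-4 A

I_d = C dV/dt with C = ε₀πR²/d = 5.457×10^-11 F, so I_d = (5.457×10^-11)(9.14×10^6) = 4.988×10^-4 A.
Through an area πr² the displacement current is I_d·(πr²/πR²) = I_d (r/R)² = 1.87×10^-4 A.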